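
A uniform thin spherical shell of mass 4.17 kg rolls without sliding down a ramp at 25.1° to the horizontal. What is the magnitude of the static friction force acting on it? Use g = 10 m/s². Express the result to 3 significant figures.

The moment of inertia is (2/3)MR², giving k ≡ I/(MR²) = 2/3.
Translational: Mg sinθ − f = Ma. Rotational about the CM: fR = Iα = kMRa, so f = kMa.
Combining, a = g sinθ/(1+k) and f = kMa = kMg sinθ/(1+k).
f = (2/3) × 4.17 × 10 × sin25.1° / 1.667 ≈ 7.08 N.

f ≈ 7.08 N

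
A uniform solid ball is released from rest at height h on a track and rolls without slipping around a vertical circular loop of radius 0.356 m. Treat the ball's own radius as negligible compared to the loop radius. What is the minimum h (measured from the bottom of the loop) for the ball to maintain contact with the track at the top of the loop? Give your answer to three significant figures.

Here I = (2/5)MR², so the shape factor k = I/(MR²) = 0.4.
At the top of the loop, the minimum-contact condition is Mg = Mv_top²/r, so v_top² = gr.
With ω = v/R, the kinetic energy at speed v is ½(1+k)Mv² = (7/10)Mv².
Energy conservation from release (height h) to the top (height 2r): Mgh = Mg(2r) + (7/10)M·gr.
Thus h_min = 2r + (1+k)r/2 = r(2 + 1.4/2) = 0.356 × 2.7 ≈ 0.961 m.

h_min ≈ 0.961 m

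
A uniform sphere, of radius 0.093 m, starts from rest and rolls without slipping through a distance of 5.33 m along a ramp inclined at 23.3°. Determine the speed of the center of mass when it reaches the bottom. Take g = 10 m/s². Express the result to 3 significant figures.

v ≈ 5.49 m/s

Here I = (2/5)MR², so the shape factor k = I/(MR²) = 0.4.
Rolling without slipping gives ω = v/R, so the total kinetic energy is ½Mv² + ½Iω² = ½(1+k)Mv² = (7/10)Mv².
The vertical drop is h = L sinθ = 5.33 × sin23.3° = 2.108 m.
Energy conservation: Mgh = (7/10)Mv², so v = √(2gh/(1+k)) = √(2 × 10 × 2.108 / 1.4) ≈ 5.49 m/s.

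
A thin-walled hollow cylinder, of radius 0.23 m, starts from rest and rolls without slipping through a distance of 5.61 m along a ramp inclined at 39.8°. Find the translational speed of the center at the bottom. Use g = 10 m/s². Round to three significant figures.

v ≈ 5.99 m/s

Here I = MR², so the shape factor k = I/(MR²) = 1.
Pure rolling means v = ωR; then KE = ½Mv² + ½I(v/R)² = ½(1+k)Mv² = Mv².
The vertical drop is h = L sinθ = 5.61 × sin39.8° = 3.591 m.
Setting Mgh = Mv² gives v = √(2gh/(1+k)) = √(2·10·3.591/2) ≈ 5.99 m/s.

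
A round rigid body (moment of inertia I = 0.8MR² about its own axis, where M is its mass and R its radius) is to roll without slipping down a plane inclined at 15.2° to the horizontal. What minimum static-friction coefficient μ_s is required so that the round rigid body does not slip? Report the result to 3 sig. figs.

The moment of inertia is 0.8MR², giving k ≡ I/(MR²) = 0.8.
Newton's second law down the slope: Mg sinθ − f = Ma. The torque equation fR = Iα (with α = a/R) gives f = kMa.
These give a = g sinθ/(1+k) and the required friction f = kMg sinθ/(1+k).
The normal force is N = Mg cosθ, so μ_min = f/N = k tanθ/(1+k).
μ_min = 0.8 × tan15.2° / 1.8 ≈ 0.121.

μ_min ≈ 0.121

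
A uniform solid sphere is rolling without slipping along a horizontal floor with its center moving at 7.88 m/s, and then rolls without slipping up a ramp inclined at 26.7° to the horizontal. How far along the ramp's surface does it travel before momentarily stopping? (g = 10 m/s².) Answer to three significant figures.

The moment of inertia is (2/5)MR², giving k ≡ I/(MR²) = 0.4.
Rolling without slipping gives ω = v/R, so the total kinetic energy is ½Mv² + ½Iω² = ½(1+k)Mv² = (7/10)Mv².
Setting this equal to Mgh gives the vertical rise h = (1+k)v₀²/(2g) = 1.4×7.88²/(2×10) = 4.347 m.
The distance along the slope is d = h/sinθ = 4.347/sin26.7° ≈ 9.67 m.

d ≈ 9.67 m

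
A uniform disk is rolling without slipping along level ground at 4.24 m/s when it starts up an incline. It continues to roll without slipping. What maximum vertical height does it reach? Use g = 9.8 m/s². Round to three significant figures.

h ≈ 1.38 m

With I = (1/2)MR², the ratio k = I/(MR²) is 0.5.
Since it rolls without slipping, ω = v/R and KE = ½Mv² + ½Iω² = ½(1+k)Mv² = (3/4)Mv².
At the top the kinetic energy is zero, so (3/4)Mv₀² = Mgh.
Thus h = (1+k)v₀²/(2g) = 1.5 × 4.24² / (2 × 9.8) ≈ 1.38 m.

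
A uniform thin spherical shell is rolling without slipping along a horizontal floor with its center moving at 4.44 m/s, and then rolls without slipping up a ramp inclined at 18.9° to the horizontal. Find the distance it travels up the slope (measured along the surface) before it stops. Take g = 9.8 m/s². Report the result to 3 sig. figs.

Here I = (2/3)MR², so the shape factor k = I/(MR²) = 2/3.
The rolling condition ω = v/R makes the rotational term ½I(v/R)² = ½kMv², so KE_total = ½(1+k)Mv² = (5/6)Mv².
Setting this equal to Mgh gives the vertical rise h = (1+k)v₀²/(2g) = 1.667×4.44²/(2×9.8) = 1.676 m.
The distance along the slope is d = h/sinθ = 1.676/sin18.9° ≈ 5.18 m.

d ≈ 5.18 m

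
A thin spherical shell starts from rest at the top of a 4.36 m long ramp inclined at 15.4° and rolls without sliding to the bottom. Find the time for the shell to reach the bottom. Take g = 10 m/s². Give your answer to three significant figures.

t ≈ 2.34 s

Here I = (2/3)MR², so the shape factor k = I/(MR²) = 2/3.
Along the incline Mg sinθ − f = Ma, and torque about the center fR = Iα = kMR²(a/R) gives f = kMa.
Hence a = g sinθ/(1+k) = 10×sin15.4°/1.667 = 1.593 m/s².
Starting from rest, L = ½at², so t = √(2L/a) = √(2×4.36/1.593) ≈ 2.34 s.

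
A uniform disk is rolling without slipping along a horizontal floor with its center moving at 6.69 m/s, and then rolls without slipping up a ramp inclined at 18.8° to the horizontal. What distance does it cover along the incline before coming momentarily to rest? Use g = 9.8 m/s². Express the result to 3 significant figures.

The moment of inertia is (1/2)MR², giving k ≡ I/(MR²) = 0.5.
Since it rolls without slipping, ω = v/R and KE = ½Mv² + ½Iω² = ½(1+k)Mv² = (3/4)Mv².
Setting this equal to Mgh gives the vertical rise h = (1+k)v₀²/(2g) = 1.5×6.69²/(2×9.8) = 3.425 m.
Along the incline, d = h/sinθ = 3.425/sin18.8° ≈ 10.6 m.

d ≈ 10.6 m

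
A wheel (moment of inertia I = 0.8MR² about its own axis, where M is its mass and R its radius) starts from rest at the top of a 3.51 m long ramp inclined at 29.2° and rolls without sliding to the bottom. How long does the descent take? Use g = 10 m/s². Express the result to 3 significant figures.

t ≈ 1.61 s

For this body I = 0.8MR², i.e. k = I/(MR²) = 0.8.
Translational: Mg sinθ − f = Ma. Rotational about the CM: fR = Iα = kMRa, so f = kMa.
Hence a = g sinθ/(1+k) = 10×sin29.2°/1.8 = 2.71 m/s².
Starting from rest, L = ½at², so t = √(2L/a) = √(2×3.51/2.71) ≈ 1.61 s.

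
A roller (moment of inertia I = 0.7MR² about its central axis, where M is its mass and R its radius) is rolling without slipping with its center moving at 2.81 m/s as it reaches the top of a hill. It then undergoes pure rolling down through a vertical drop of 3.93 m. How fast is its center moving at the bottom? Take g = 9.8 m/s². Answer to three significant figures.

The moment of inertia is 0.7MR², giving k ≡ I/(MR²) = 0.7.
Pure rolling means v = ωR; then KE = ½Mv² + ½I(v/R)² = ½(1+k)Mv² = (17/20)Mv².
Conserving energy between top and bottom: (17/20)Mv² = (17/20)Mv₀² + Mgh, hence v² = v₀² + 2gh/(1+k).
v = √(2.81² + 2×9.8×3.93/1.7) = √53.21 ≈ 7.29 m/s.

v ≈ 7.29 m/s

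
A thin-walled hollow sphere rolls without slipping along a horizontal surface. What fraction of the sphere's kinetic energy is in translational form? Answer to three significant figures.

fraction ≈ 0.600

Here I = (2/3)MR², so the shape factor k = I/(MR²) = 2/3.
Since ω = v/R, the translational part is ½Mv² and the rotational part is ½I(v/R)² = ½kMv²; the total is ½(1+k)Mv².
The translational fraction is therefore 1/(1+k) = 1/1.667 ≈ 0.600.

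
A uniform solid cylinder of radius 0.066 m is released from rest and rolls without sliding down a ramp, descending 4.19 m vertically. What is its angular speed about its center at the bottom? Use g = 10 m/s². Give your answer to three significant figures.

ω ≈ 113 rad/s

With I = (1/2)MR², the ratio k = I/(MR²) is 0.5.
The rolling condition ω = v/R makes the rotational term ½I(v/R)² = ½kMv², so KE_total = ½(1+k)Mv² = (3/4)Mv².
Energy conservation Mgh = ½(1+k)Mv² gives v = √(2gh/(1+k)) = √(2 × 10 × 4.19 / 1.5) = 7.474 m/s.
The angular speed follows from ω = v/R = 7.474/0.066 ≈ 113 rad/s.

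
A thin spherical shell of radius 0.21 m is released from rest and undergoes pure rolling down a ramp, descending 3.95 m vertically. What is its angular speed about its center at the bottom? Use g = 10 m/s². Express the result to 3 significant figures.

ω ≈ 32.8 rad/s

With I = (2/3)MR², the ratio k = I/(MR²) is 2/3.
The rolling condition ω = v/R makes the rotational term ½I(v/R)² = ½kMv², so KE_total = ½(1+k)Mv² = (5/6)Mv².
Energy conservation Mgh = ½(1+k)Mv² gives v = √(2gh/(1+k)) = √(2 × 10 × 3.95 / 1.667) = 6.885 m/s.
The angular speed follows from ω = v/R = 6.885/0.21 ≈ 32.8 rad/s.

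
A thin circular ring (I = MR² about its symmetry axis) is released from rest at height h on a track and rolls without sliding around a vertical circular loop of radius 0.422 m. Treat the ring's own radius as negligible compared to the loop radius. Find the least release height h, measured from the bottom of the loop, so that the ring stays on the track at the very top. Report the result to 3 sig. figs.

The moment of inertia is MR², giving k ≡ I/(MR²) = 1.
At the top of the loop, the minimum-contact condition is Mg = Mv_top²/r, so v_top² = gr.
With ω = v/R, the kinetic energy at speed v is ½(1+k)Mv² = Mv².
Energy conservation from release (height h) to the top (height 2r): Mgh = Mg(2r) + M·gr.
Thus h_min = 2r + (1+k)r/2 = r(2 + 2/2) = 0.422 × 3 ≈ 1.27 m.

h_min ≈ 1.27 m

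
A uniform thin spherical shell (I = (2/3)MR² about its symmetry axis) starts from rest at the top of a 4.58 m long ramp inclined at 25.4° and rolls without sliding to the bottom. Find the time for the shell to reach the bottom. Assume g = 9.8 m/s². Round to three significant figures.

t ≈ 1.91 s

The moment of inertia is (2/3)MR², giving k ≡ I/(MR²) = 2/3.
Translational: Mg sinθ − f = Ma. Rotational about the CM: fR = Iα = kMRa, so f = kMa.
Hence a = g sinθ/(1+k) = 9.8×sin25.4°/1.667 = 2.522 m/s².
Starting from rest, L = ½at², so t = √(2L/a) = √(2×4.58/2.522) ≈ 1.91 s.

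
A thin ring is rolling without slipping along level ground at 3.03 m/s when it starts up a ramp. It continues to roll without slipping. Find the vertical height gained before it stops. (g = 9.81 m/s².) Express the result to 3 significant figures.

h ≈ 0.936 m

For this body I = MR², i.e. k = I/(MR²) = 1.
The rolling condition ω = v/R makes the rotational term ½I(v/R)² = ½kMv², so KE_total = ½(1+k)Mv² = Mv².
All of this converts to potential energy at the highest point: Mv₀² = Mgh.
Thus h = (1+k)v₀²/(2g) = 2 × 3.03² / (2 × 9.81) ≈ 0.936 m.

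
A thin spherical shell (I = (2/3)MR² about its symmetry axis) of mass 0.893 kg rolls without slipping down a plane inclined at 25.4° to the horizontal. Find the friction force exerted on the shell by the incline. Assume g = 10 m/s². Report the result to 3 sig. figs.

With I = (2/3)MR², the ratio k = I/(MR²) is 2/3.
Newton's second law down the slope: Mg sinθ − f = Ma. The torque equation fR = Iα (with α = a/R) gives f = kMa.
Combining, a = g sinθ/(1+k) and f = kMa = kMg sinθ/(1+k).
f = (2/3) × 0.893 × 10 × sin25.4° / 1.667 ≈ 1.53 N.

f ≈ 1.53 N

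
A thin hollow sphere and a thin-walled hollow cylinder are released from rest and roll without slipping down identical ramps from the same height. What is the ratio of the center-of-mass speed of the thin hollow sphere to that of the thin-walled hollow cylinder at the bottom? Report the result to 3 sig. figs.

Each satisfies Mgh = ½(1+k)Mv² with k = I/(MR²), so v ∝ 1/√(1+k).
For the thin hollow sphere k = 2/3; for the thin-walled hollow cylinder k = 1.
v₁/v₂ = √((1+k₂)/(1+k₁)) = √(2/1.667) ≈ 1.10.

v_ratio ≈ 1.10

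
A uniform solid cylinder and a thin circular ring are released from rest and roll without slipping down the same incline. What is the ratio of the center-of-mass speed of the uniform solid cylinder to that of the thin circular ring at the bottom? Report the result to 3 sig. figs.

v_ratio ≈ 1.15

Each satisfies Mgh = ½(1+k)Mv² with k = I/(MR²), so v ∝ 1/√(1+k).
For the uniform solid cylinder k = 0.5; for the thin circular ring k = 1.
v₁/v₂ = √((1+k₂)/(1+k₁)) = √(2/1.5) ≈ 1.15.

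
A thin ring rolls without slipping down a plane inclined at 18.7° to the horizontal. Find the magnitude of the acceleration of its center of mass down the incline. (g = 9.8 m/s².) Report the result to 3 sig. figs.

Here I = MR², so the shape factor k = I/(MR²) = 1.
Newton's second law down the slope: Mg sinθ − f = Ma. The torque equation fR = Iα (with α = a/R) gives f = kMa.
Eliminating f: Mg sinθ = (1+k)Ma, so a = g sinθ/(1+k) = 9.8 × sin18.7° / 2 ≈ 1.57 m/s².

a ≈ 1.57 m/s²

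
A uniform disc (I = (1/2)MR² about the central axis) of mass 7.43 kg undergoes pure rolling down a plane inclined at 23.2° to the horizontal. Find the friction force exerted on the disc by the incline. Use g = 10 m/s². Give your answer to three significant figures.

f ≈ 9.76 N

With I = (1/2)MR², the ratio k = I/(MR²) is 0.5.
Newton's second law down the slope: Mg sinθ − f = Ma. The torque equation fR = Iα (with α = a/R) gives f = kMa.
Combining, a = g sinθ/(1+k) and f = kMa = kMg sinθ/(1+k).
f = 0.5 × 7.43 × 10 × sin23.2° / 1.5 ≈ 9.76 N.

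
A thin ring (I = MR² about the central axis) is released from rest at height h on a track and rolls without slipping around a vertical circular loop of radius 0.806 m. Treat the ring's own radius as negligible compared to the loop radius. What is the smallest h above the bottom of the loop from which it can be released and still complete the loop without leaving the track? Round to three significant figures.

h_min ≈ 2.42 m

For this body I = MR², i.e. k = I/(MR²) = 1.
At the top of the loop, the minimum-contact condition is Mg = Mv_top²/r, so v_top² = gr.
With ω = v/R, the kinetic energy at speed v is ½(1+k)Mv² = Mv².
Energy conservation from release (height h) to the top (height 2r): Mgh = Mg(2r) + M·gr.
Thus h_min = 2r + (1+k)r/2 = r(2 + 2/2) = 0.806 × 3 ≈ 2.42 m.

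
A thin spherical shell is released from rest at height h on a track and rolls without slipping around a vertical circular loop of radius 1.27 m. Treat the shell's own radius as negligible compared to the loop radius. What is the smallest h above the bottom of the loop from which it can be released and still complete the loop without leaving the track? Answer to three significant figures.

h_min ≈ 3.60 m

With I = (2/3)MR², the ratio k = I/(MR²) is 2/3.
At the top of the loop, the minimum-contact condition is Mg = Mv_top²/r, so v_top² = gr.
With ω = v/R, the kinetic energy at speed v is ½(1+k)Mv² = (5/6)Mv².
Energy conservation from release (height h) to the top (height 2r): Mgh = Mg(2r) + (5/6)M·gr.
Thus h_min = 2r + (1+k)r/2 = r(2 + 1.667/2) = 1.27 × 2.833 ≈ 3.60 m.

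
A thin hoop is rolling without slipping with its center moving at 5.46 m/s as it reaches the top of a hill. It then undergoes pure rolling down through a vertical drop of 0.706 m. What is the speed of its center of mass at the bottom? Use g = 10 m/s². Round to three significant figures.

v ≈ 6.07 m/s

With I = MR², the ratio k = I/(MR²) is 1.
Pure rolling means v = ωR; then KE = ½Mv² + ½I(v/R)² = ½(1+k)Mv² = Mv².
Conserving energy between top and bottom: Mv² = Mv₀² + Mgh, hence v² = v₀² + 2gh/(1+k).
v = √(5.46² + 2×10×0.706/2) = √36.87 ≈ 6.07 m/s.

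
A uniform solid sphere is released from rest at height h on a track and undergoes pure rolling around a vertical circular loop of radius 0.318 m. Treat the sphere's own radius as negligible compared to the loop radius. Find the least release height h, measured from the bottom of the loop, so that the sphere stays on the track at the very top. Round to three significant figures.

For this body I = (2/5)MR², i.e. k = I/(MR²) = 0.4.
At the top of the loop, the minimum-contact condition is Mg = Mv_top²/r, so v_top² = gr.
With ω = v/R, the kinetic energy at speed v is ½(1+k)Mv² = (7/10)Mv².
Energy conservation from release (height h) to the top (height 2r): Mgh = Mg(2r) + (7/10)M·gr.
Thus h_min = 2r + (1+k)r/2 = r(2 + 1.4/2) = 0.318 × 2.7 ≈ 0.859 m.

h_min ≈ 0.859 m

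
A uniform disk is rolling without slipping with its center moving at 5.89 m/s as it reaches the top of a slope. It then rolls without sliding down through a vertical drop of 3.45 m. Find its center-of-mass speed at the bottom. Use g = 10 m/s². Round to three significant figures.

v ≈ 8.98 m/s

With I = (1/2)MR², the ratio k = I/(MR²) is 0.5.
Since it rolls without slipping, ω = v/R and KE = ½Mv² + ½Iω² = ½(1+k)Mv² = (3/4)Mv².
Energy conservation: (3/4)Mv₀² + Mgh = (3/4)Mv², so v² = v₀² + 2gh/(1+k).
v = √(5.89² + 2×10×3.45/1.5) = √80.69 ≈ 8.98 m/s.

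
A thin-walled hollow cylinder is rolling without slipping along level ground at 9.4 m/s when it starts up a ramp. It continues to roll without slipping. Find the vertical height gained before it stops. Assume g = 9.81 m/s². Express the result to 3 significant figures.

For this body I = MR², i.e. k = I/(MR²) = 1.
Rolling without slipping gives ω = v/R, so the total kinetic energy is ½Mv² + ½Iω² = ½(1+k)Mv² = Mv².
All of this converts to potential energy at the highest point: Mv₀² = Mgh.
Thus h = (1+k)v₀²/(2g) = 2 × 9.4² / (2 × 9.81) ≈ 9.01 m.

h ≈ 9.01 m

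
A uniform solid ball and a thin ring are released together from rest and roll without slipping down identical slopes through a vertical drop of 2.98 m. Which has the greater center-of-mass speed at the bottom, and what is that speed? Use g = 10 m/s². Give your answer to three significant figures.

the uniform solid ball, at v ≈ 6.52 m/s

For rolling without slipping, Mgh = ½(1+k)Mv² where k = I/(MR²), so v = √(2gh/(1+k)).
Uniform solid ball: k = 0.4, giving v = √(2×10×2.98/1.4) = 6.525 m/s.
Thin ring: k = 1, giving v = √(2×10×2.98/2) = 5.459 m/s.
The smaller k wins: the uniform solid ball, at ≈ 6.52 m/s.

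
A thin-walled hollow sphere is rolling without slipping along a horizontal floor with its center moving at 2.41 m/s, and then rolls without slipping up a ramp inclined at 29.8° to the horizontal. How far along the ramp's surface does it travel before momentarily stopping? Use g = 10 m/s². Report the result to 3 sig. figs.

d ≈ 0.974 m

With I = (2/3)MR², the ratio k = I/(MR²) is 2/3.
The rolling condition ω = v/R makes the rotational term ½I(v/R)² = ½kMv², so KE_total = ½(1+k)Mv² = (5/6)Mv².
Setting this equal to Mgh gives the vertical rise h = (1+k)v₀²/(2g) = 1.667×2.41²/(2×10) = 0.484 m.
The distance along the slope is d = h/sinθ = 0.484/sin29.8° ≈ 0.974 m.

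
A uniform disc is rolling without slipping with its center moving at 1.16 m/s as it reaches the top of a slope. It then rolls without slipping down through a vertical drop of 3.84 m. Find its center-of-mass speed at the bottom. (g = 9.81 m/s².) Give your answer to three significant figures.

v ≈ 7.18 m/s

With I = (1/2)MR², the ratio k = I/(MR²) is 0.5.
Rolling without slipping gives ω = v/R, so the total kinetic energy is ½Mv² + ½Iω² = ½(1+k)Mv² = (3/4)Mv².
Conserving energy between top and bottom: (3/4)Mv² = (3/4)Mv₀² + Mgh, hence v² = v₀² + 2gh/(1+k).
v = √(1.16² + 2×9.81×3.84/1.5) = √51.57 ≈ 7.18 m/s.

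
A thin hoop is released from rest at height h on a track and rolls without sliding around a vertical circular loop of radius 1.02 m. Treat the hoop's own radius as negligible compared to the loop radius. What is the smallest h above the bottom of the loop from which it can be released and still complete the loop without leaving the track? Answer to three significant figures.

Here I = MR², so the shape factor k = I/(MR²) = 1.
At the top, contact is just lost when gravity alone supplies the centripetal force: Mg = Mv_top²/r, i.e. v_top² = gr.
With ω = v/R, the kinetic energy at speed v is ½(1+k)Mv² = Mv².
Energy conservation from release (height h) to the top (height 2r): Mgh = Mg(2r) + M·gr.
Thus h_min = 2r + (1+k)r/2 = r(2 + 2/2) = 1.02 × 3 ≈ 3.06 m.

h_min ≈ 3.06 m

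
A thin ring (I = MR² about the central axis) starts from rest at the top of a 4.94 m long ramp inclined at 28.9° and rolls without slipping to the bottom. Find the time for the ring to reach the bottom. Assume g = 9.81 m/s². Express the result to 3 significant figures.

For this body I = MR², i.e. k = I/(MR²) = 1.
Translational: Mg sinθ − f = Ma. Rotational about the CM: fR = Iα = kMRa, so f = kMa.
Hence a = g sinθ/(1+k) = 9.81×sin28.9°/2 = 2.371 m/s².
With constant a from rest, t = √(2L/a) = √(2·4.94/2.371) ≈ 2.04 s.

t ≈ 2.04 s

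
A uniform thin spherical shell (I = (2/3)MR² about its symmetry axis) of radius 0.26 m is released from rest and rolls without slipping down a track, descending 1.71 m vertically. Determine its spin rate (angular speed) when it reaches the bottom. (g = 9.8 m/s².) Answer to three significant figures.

ω ≈ 17.2 rad/s

Here I = (2/3)MR², so the shape factor k = I/(MR²) = 2/3.
Since it rolls without slipping, ω = v/R and KE = ½Mv² + ½Iω² = ½(1+k)Mv² = (5/6)Mv².
Energy conservation Mgh = ½(1+k)Mv² gives v = √(2gh/(1+k)) = √(2 × 9.8 × 1.71 / 1.667) = 4.484 m/s.
Then ω = v/R = 4.484 / 0.26 ≈ 17.2 rad/s.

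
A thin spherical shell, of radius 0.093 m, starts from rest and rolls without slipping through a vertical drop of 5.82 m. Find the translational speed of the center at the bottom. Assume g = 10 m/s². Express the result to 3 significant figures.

Here I = (2/3)MR², so the shape factor k = I/(MR²) = 2/3.
The rolling condition ω = v/R makes the rotational term ½I(v/R)² = ½kMv², so KE_total = ½(1+k)Mv² = (5/6)Mv².
Energy conservation: Mgh = (5/6)Mv², so v = √(2gh/(1+k)) = √(2 × 10 × 5.82 / 1.667) ≈ 8.36 m/s.

v ≈ 8.36 m/s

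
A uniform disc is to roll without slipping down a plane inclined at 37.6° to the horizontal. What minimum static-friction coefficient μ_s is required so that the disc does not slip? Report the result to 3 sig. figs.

For this body I = (1/2)MR², i.e. k = I/(MR²) = 0.5.
Translational: Mg sinθ − f = Ma. Rotational about the CM: fR = Iα = kMRa, so f = kMa.
These give a = g sinθ/(1+k) and the required friction f = kMg sinθ/(1+k).
With N = Mg cosθ, the no-slip condition f ≤ μN gives μ_min = f/N = k tanθ/(1+k).
μ_min = 0.5 × tan37.6° / 1.5 ≈ 0.257.

μ_min ≈ 0.257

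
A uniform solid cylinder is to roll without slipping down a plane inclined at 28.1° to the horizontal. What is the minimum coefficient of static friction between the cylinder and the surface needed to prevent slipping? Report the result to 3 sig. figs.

μ_min ≈ 0.178

For this body I = (1/2)MR², i.e. k = I/(MR²) = 0.5.
Along the incline Mg sinθ − f = Ma, and torque about the center fR = Iα = kMR²(a/R) gives f = kMa.
These give a = g sinθ/(1+k) and the required friction f = kMg sinθ/(1+k).
With N = Mg cosθ, the no-slip condition f ≤ μN gives μ_min = f/N = k tanθ/(1+k).
μ_min = 0.5 × tan28.1° / 1.5 ≈ 0.178.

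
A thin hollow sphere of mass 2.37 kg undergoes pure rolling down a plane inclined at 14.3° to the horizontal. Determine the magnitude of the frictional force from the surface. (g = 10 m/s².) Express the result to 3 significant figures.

Here I = (2/3)MR², so the shape factor k = I/(MR²) = 2/3.
Newton's second law down the slope: Mg sinθ − f = Ma. The torque equation fR = Iα (with α = a/R) gives f = kMa.
Combining, a = g sinθ/(1+k) and f = kMa = kMg sinθ/(1+k).
f = (2/3) × 2.37 × 10 × sin14.3° / 1.667 ≈ 2.34 N.

f ≈ 2.34 N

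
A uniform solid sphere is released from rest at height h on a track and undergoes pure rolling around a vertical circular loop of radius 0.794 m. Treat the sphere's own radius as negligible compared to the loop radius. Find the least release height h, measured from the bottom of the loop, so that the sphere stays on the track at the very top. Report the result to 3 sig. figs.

h_min ≈ 2.14 m

Here I = (2/5)MR², so the shape factor k = I/(MR²) = 0.4.
At the top of the loop, the minimum-contact condition is Mg = Mv_top²/r, so v_top² = gr.
With ω = v/R, the kinetic energy at speed v is ½(1+k)Mv² = (7/10)Mv².
Energy conservation from release (height h) to the top (height 2r): Mgh = Mg(2r) + (7/10)M·gr.
Thus h_min = 2r + (1+k)r/2 = r(2 + 1.4/2) = 0.794 × 2.7 ≈ 2.14 m.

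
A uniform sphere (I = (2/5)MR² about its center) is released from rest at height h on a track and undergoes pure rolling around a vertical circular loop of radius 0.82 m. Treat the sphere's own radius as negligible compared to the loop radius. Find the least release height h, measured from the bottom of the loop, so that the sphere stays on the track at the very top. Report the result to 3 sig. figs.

For this body I = (2/5)MR², i.e. k = I/(MR²) = 0.4.
At the top of the loop, the minimum-contact condition is Mg = Mv_top²/r, so v_top² = gr.
With ω = v/R, the kinetic energy at speed v is ½(1+k)Mv² = (7/10)Mv².
Energy conservation from release (height h) to the top (height 2r): Mgh = Mg(2r) + (7/10)M·gr.
Thus h_min = 2r + (1+k)r/2 = r(2 + 1.4/2) = 0.82 × 2.7 ≈ 2.21 m.

h_min ≈ 2.21 m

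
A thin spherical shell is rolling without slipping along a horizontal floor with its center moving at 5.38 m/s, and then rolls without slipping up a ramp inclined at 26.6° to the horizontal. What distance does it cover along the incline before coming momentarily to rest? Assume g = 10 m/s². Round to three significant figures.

d ≈ 5.39 m

Here I = (2/3)MR², so the shape factor k = I/(MR²) = 2/3.
Pure rolling means v = ωR; then KE = ½Mv² + ½I(v/R)² = ½(1+k)Mv² = (5/6)Mv².
Setting this equal to Mgh gives the vertical rise h = (1+k)v₀²/(2g) = 1.667×5.38²/(2×10) = 2.412 m.
Along the incline, d = h/sinθ = 2.412/sin26.6° ≈ 5.39 m.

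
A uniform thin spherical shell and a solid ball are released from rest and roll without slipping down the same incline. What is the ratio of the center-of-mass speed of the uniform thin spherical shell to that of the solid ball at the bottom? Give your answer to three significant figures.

Each satisfies Mgh = ½(1+k)Mv² with k = I/(MR²), so v ∝ 1/√(1+k).
For the uniform thin spherical shell k = 2/3; for the solid ball k = 0.4.
v₁/v₂ = √((1+k₂)/(1+k₁)) = √(1.4/1.667) ≈ 0.917.

v_ratio ≈ 0.917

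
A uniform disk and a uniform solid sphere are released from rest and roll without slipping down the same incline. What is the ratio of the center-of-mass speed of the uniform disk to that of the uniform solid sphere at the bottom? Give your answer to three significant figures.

v_ratio ≈ 0.966

Each satisfies Mgh = ½(1+k)Mv² with k = I/(MR²), so v ∝ 1/√(1+k).
For the uniform disk k = 0.5; for the uniform solid sphere k = 0.4.
v₁/v₂ = √((1+k₂)/(1+k₁)) = √(1.4/1.5) ≈ 0.966.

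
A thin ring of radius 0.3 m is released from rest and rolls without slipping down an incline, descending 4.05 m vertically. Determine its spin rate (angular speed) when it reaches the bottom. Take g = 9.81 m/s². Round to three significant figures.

Here I = MR², so the shape factor k = I/(MR²) = 1.
Rolling without slipping gives ω = v/R, so the total kinetic energy is ½Mv² + ½Iω² = ½(1+k)Mv² = Mv².
Energy conservation Mgh = ½(1+k)Mv² gives v = √(2gh/(1+k)) = √(2 × 9.81 × 4.05 / 2) = 6.303 m/s.
The angular speed follows from ω = v/R = 6.303/0.3 ≈ 21.0 rad/s.

ω ≈ 21.0 rad/s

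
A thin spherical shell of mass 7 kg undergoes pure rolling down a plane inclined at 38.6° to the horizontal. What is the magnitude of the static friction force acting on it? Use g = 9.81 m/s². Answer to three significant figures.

f ≈ 17.1 N

For this body I = (2/3)MR², i.e. k = I/(MR²) = 2/3.
Newton's second law down the slope: Mg sinθ − f = Ma. The torque equation fR = Iα (with α = a/R) gives f = kMa.
Combining, a = g sinθ/(1+k) and f = kMa = kMg sinθ/(1+k).
f = (2/3) × 7 × 9.81 × sin38.6° / 1.667 ≈ 17.1 N.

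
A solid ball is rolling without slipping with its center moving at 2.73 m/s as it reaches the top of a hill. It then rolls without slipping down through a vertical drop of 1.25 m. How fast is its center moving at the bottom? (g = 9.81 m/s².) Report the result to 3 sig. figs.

For this body I = (2/5)MR², i.e. k = I/(MR²) = 0.4.
Rolling without slipping gives ω = v/R, so the total kinetic energy is ½Mv² + ½Iω² = ½(1+k)Mv² = (7/10)Mv².
Energy conservation: (7/10)Mv₀² + Mgh = (7/10)Mv², so v² = v₀² + 2gh/(1+k).
v = √(2.73² + 2×9.81×1.25/1.4) = √24.97 ≈ 5.00 m/s.

v ≈ 5.00 m/s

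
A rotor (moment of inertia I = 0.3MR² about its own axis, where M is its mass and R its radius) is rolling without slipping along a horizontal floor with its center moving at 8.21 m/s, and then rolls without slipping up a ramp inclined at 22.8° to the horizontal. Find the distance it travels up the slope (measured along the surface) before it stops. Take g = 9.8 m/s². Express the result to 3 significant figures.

d ≈ 11.5 m

Here I = 0.3MR², so the shape factor k = I/(MR²) = 0.3.
Pure rolling means v = ωR; then KE = ½Mv² + ½I(v/R)² = ½(1+k)Mv² = (13/20)Mv².
Setting this equal to Mgh gives the vertical rise h = (1+k)v₀²/(2g) = 1.3×8.21²/(2×9.8) = 4.471 m.
The distance along the slope is d = h/sinθ = 4.471/sin22.8° ≈ 11.5 m.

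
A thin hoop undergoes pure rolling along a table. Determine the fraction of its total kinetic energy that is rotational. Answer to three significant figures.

fraction ≈ 0.500

With I = MR², the ratio k = I/(MR²) is 1.
With ω = v/R, KE_trans = ½Mv² and KE_rot = ½Iω² = ½kMv², so KE_total = ½(1+k)Mv².
The rotational fraction is therefore k/(1+k) = 1/2 ≈ 0.500.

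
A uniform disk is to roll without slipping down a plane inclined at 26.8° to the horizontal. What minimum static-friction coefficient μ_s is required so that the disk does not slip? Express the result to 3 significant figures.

μ_min ≈ 0.168

The moment of inertia is (1/2)MR², giving k ≡ I/(MR²) = 0.5.
Newton's second law down the slope: Mg sinθ − f = Ma. The torque equation fR = Iα (with α = a/R) gives f = kMa.
These give a = g sinθ/(1+k) and the required friction f = kMg sinθ/(1+k).
With N = Mg cosθ, the no-slip condition f ≤ μN gives μ_min = f/N = k tanθ/(1+k).
μ_min = 0.5 × tan26.8° / 1.5 ≈ 0.168.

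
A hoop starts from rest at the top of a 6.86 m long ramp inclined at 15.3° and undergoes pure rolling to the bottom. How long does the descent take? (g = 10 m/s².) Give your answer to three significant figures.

Here I = MR², so the shape factor k = I/(MR²) = 1.
Newton's second law down the slope: Mg sinθ − f = Ma. The torque equation fR = Iα (with α = a/R) gives f = kMa.
Hence a = g sinθ/(1+k) = 10×sin15.3°/2 = 1.319 m/s².
Starting from rest, L = ½at², so t = √(2L/a) = √(2×6.86/1.319) ≈ 3.22 s.

t ≈ 3.22 s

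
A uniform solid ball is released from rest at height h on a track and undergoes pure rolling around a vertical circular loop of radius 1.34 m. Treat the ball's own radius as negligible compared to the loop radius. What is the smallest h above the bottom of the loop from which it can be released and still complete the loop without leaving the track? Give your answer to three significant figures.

For this body I = (2/5)MR², i.e. k = I/(MR²) = 0.4.
At the top of the loop, the minimum-contact condition is Mg = Mv_top²/r, so v_top² = gr.
With ω = v/R, the kinetic energy at speed v is ½(1+k)Mv² = (7/10)Mv².
Energy conservation from release (height h) to the top (height 2r): Mgh = Mg(2r) + (7/10)M·gr.
Thus h_min = 2r + (1+k)r/2 = r(2 + 1.4/2) = 1.34 × 2.7 ≈ 3.62 m.

h_min ≈ 3.62 m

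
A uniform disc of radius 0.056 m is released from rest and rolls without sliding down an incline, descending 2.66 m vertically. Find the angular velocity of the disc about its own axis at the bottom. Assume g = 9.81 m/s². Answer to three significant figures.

For this body I = (1/2)MR², i.e. k = I/(MR²) = 0.5.
Since it rolls without slipping, ω = v/R and KE = ½Mv² + ½Iω² = ½(1+k)Mv² = (3/4)Mv².
Energy conservation Mgh = ½(1+k)Mv² gives v = √(2gh/(1+k)) = √(2 × 9.81 × 2.66 / 1.5) = 5.899 m/s.
Then ω = v/R = 5.899 / 0.056 ≈ 105 rad/s.

ω ≈ 105 rad/s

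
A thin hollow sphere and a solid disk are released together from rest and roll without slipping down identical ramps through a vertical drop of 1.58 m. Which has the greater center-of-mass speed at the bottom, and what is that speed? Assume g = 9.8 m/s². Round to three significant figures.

For rolling without slipping, Mgh = ½(1+k)Mv² where k = I/(MR²), so v = √(2gh/(1+k)).
Thin hollow sphere: k = 2/3, giving v = √(2×9.8×1.58/1.667) = 4.311 m/s.
Solid disk: k = 0.5, giving v = √(2×9.8×1.58/1.5) = 4.544 m/s.
The smaller k wins: the solid disk, at ≈ 4.54 m/s.

the solid disk, at v ≈ 4.54 m/s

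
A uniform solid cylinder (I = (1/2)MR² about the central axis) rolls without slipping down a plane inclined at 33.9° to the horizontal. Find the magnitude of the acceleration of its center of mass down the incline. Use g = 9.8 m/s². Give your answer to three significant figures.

The moment of inertia is (1/2)MR², giving k ≡ I/(MR²) = 0.5.
Translational: Mg sinθ − f = Ma. Rotational about the CM: fR = Iα = kMRa, so f = kMa.
Eliminating f: Mg sinθ = (1+k)Ma, so a = g sinθ/(1+k) = 9.8 × sin33.9° / 1.5 ≈ 3.64 m/s².

a ≈ 3.64 m/s²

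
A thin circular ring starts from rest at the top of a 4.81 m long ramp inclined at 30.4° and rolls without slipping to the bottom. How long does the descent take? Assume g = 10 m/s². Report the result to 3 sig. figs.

Here I = MR², so the shape factor k = I/(MR²) = 1.
Newton's second law down the slope: Mg sinθ − f = Ma. The torque equation fR = Iα (with α = a/R) gives f = kMa.
Hence a = g sinθ/(1+k) = 10×sin30.4°/2 = 2.53 m/s².
Starting from rest, L = ½at², so t = √(2L/a) = √(2×4.81/2.53) ≈ 1.95 s.

t ≈ 1.95 s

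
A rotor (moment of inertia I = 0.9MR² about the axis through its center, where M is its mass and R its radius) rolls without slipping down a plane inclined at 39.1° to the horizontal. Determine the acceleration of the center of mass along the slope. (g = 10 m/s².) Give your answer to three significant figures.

With I = 0.9MR², the ratio k = I/(MR²) is 0.9.
Translational: Mg sinθ − f = Ma. Rotational about the CM: fR = Iα = kMRa, so f = kMa.
Eliminating f: Mg sinθ = (1+k)Ma, so a = g sinθ/(1+k) = 10 × sin39.1° / 1.9 ≈ 3.32 m/s².

a ≈ 3.32 m/s²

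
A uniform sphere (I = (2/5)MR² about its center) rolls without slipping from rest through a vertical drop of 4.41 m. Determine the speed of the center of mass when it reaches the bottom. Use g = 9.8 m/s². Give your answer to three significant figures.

For this body I = (2/5)MR², i.e. k = I/(MR²) = 0.4.
Rolling without slipping gives ω = v/R, so the total kinetic energy is ½Mv² + ½Iω² = ½(1+k)Mv² = (7/10)Mv².
Energy conservation: Mgh = (7/10)Mv², so v = √(2gh/(1+k)) = √(2 × 9.8 × 4.41 / 1.4) ≈ 7.86 m/s.

v ≈ 7.86 m/s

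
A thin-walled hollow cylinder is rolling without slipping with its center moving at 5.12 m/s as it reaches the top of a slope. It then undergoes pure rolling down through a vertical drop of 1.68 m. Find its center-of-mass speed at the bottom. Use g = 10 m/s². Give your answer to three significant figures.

With I = MR², the ratio k = I/(MR²) is 1.
Pure rolling means v = ωR; then KE = ½Mv² + ½I(v/R)² = ½(1+k)Mv² = Mv².
Conserving energy between top and bottom: Mv² = Mv₀² + Mgh, hence v² = v₀² + 2gh/(1+k).
v = √(5.12² + 2×10×1.68/2) = √43.01 ≈ 6.56 m/s.

v ≈ 6.56 m/s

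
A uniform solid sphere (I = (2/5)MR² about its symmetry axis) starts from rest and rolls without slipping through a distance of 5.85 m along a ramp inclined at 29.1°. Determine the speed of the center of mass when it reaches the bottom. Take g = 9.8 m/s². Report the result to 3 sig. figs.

For this body I = (2/5)MR², i.e. k = I/(MR²) = 0.4.
The rolling condition ω = v/R makes the rotational term ½I(v/R)² = ½kMv², so KE_total = ½(1+k)Mv² = (7/10)Mv².
The vertical drop is h = L sinθ = 5.85 × sin29.1° = 2.845 m.
Setting Mgh = (7/10)Mv² gives v = √(2gh/(1+k)) = √(2·9.8·2.845/1.4) ≈ 6.31 m/s.

v ≈ 6.31 m/s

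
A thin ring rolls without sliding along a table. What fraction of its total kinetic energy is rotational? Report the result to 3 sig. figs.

fraction ≈ 0.500

With I = MR², the ratio k = I/(MR²) is 1.
With ω = v/R, KE_trans = ½Mv² and KE_rot = ½Iω² = ½kMv², so KE_total = ½(1+k)Mv².
The rotational fraction is therefore k/(1+k) = 1/2 ≈ 0.500.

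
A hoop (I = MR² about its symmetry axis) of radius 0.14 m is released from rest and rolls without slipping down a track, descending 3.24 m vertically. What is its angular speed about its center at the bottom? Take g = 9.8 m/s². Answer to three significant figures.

Here I = MR², so the shape factor k = I/(MR²) = 1.
Since it rolls without slipping, ω = v/R and KE = ½Mv² + ½Iω² = ½(1+k)Mv² = Mv².
Energy conservation Mgh = ½(1+k)Mv² gives v = √(2gh/(1+k)) = √(2 × 9.8 × 3.24 / 2) = 5.635 m/s.
Then ω = v/R = 5.635 / 0.14 ≈ 40.2 rad/s.

ω ≈ 40.2 rad/s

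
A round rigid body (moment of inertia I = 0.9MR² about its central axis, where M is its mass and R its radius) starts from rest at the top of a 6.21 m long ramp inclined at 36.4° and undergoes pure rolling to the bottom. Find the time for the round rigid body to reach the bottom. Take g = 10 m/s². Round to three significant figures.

With I = 0.9MR², the ratio k = I/(MR²) is 0.9.
Along the incline Mg sinθ − f = Ma, and torque about the center fR = Iα = kMR²(a/R) gives f = kMa.
Hence a = g sinθ/(1+k) = 10×sin36.4°/1.9 = 3.123 m/s².
Starting from rest, L = ½at², so t = √(2L/a) = √(2×6.21/3.123) ≈ 1.99 s.

t ≈ 1.99 s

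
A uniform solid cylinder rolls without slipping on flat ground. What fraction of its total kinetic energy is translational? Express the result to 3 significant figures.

fraction ≈ 0.667

The moment of inertia is (1/2)MR², giving k ≡ I/(MR²) = 0.5.
With ω = v/R, KE_trans = ½Mv² and KE_rot = ½Iω² = ½kMv², so KE_total = ½(1+k)Mv².
The translational fraction is therefore 1/(1+k) = 1/1.5 ≈ 0.667.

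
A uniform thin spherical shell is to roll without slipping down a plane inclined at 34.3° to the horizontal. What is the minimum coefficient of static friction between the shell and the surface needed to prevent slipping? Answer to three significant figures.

For this body I = (2/3)MR², i.e. k = I/(MR²) = 2/3.
Along the incline Mg sinθ − f = Ma, and torque about the center fR = Iα = kMR²(a/R) gives f = kMa.
These give a = g sinθ/(1+k) and the required friction f = kMg sinθ/(1+k).
The normal force is N = Mg cosθ, so μ_min = f/N = k tanθ/(1+k).
μ_min = (2/3) × tan34.3° / 1.667 ≈ 0.273.

μ_min ≈ 0.273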